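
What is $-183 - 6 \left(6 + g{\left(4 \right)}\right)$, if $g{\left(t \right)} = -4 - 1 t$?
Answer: $-171$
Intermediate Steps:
$g{\left(t \right)} = -4 - t$
$-183 - 6 \left(6 + g{\left(4 \right)}\right) = -183 - 6 \left(6 - 8\right) = -183 - 6 \left(-2\right) = -183 - -12 = -183 + 12 = -171$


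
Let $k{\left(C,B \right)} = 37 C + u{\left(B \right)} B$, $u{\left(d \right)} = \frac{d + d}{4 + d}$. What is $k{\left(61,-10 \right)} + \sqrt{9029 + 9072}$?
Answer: $\frac{6671}{3} + \sqrt{18101} \approx 2358.2$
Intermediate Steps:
$u{\left(d \right)} = \frac{2 d}{4 + d}$
$k{\left(C,B \right)} = 37 C + \frac{2 B^{2}}{4 + B}$ ($k{\left(C,B \right)} = 37 C + \frac{2 B}{4 + B} B = 37 C + \frac{2 B^{2}}{4 + B}$)
$k{\left(61,-10 \right)} + \sqrt{9029 + 9072} = \frac{2 \left(-10\right)^{2} + 37 \cdot 61 \left(4 - 10\right)}{4 - 10} + \sqrt{9029 + 9072} = \frac{2 \cdot 100 + 37 \cdot 61 \left(-6\right)}{-6} + \sqrt{18101} = - \frac{200 - 13542}{6} + \sqrt{18101} = \left(- \frac{1}{6}\right) \left(-13342\right) + \sqrt{18101} = \frac{6671}{3} + \sqrt{18101}$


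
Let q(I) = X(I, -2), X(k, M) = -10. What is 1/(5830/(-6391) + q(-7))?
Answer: -581/6340 ≈ -0.091640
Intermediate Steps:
q(I) = -10
1/(5830/(-6391) + q(-7)) = 1/(5830/(-6391) - 10) = 1/(5830*(-1/6391) - 10) = 1/(-530/581 - 10) = 1/(-6340/581) = -581/6340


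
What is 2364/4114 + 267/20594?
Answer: 24891327/42361858 ≈ 0.58759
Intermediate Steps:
2364/4114 + 267/20594 = 2364*(1/4114) + 267*(1/20594) = 1182/2057 + 267/20594 = 24891327/42361858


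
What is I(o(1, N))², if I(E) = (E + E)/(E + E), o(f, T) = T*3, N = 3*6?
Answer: 1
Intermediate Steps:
N = 18
o(f, T) = 3*T
I(E) = 1 (I(E) = (2*E)/((2*E)) = (2*E)*(1/(2*E)) = 1)
I(o(1, N))² = 1² = 1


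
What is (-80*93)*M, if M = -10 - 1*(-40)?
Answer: -223200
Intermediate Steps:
M = 30 (M = -10 + 40 = 30)
(-80*93)*M = -80*93*30 = -7440*30 = -223200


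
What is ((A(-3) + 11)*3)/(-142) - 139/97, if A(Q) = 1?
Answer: -11615/6887 ≈ -1.6865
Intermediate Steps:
((A(-3) + 11)*3)/(-142) - 139/97 = ((1 + 11)*3)/(-142) - 139/97 = (12*3)*(-1/142) - 139*1/97 = 36*(-1/142) - 139/97 = -18/71 - 139/97 = -11615/6887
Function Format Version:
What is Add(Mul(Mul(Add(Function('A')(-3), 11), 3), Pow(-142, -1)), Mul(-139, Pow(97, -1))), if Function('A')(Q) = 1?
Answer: Rational(-11615, 6887) ≈ -1.6865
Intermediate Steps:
Add(Mul(Mul(Add(Function('A')(-3), 11), 3), Pow(-142, -1)), Mul(-139, Pow(97, -1))) = Add(Mul(Mul(Add(1, 11), 3), Pow(-142, -1)), Mul(-139, Pow(97, -1))) = Add(Mul(Mul(12, 3), Rational(-1, 142)), Mul(-139, Rational(1, 97))) = Add(Mul(36, Rational(-1, 142)), Rational(-139, 97)) = Add(Rational(-18, 71), Rational(-139, 97)) = Rational(-11615, 6887)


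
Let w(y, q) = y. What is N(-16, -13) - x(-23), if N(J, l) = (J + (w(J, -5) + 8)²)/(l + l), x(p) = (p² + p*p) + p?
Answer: -13479/13 ≈ -1036.8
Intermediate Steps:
x(p) = p + 2*p² (x(p) = (p² + p²) + p = 2*p² + p = p + 2*p²)
N(J, l) = (J + (8 + J)²)/(2*l) (N(J, l) = (J + (J + 8)²)/(l + l) = (J + (8 + J)²)/((2*l)) = (J + (8 + J)²)*(1/(2*l)) = (J + (8 + J)²)/(2*l))
N(-16, -13) - x(-23) = (½)*(-16 + (8 - 16)²)/(-13) - (-23)*(1 + 2*(-23)) = (½)*(-1/13)*(-16 + (-8)²) - (-23)*(1 - 46) = (½)*(-1/13)*(-16 + 64) - (-23)*(-45) = (½)*(-1/13)*48 - 1*1035 = -24/13 - 1035 = -13479/13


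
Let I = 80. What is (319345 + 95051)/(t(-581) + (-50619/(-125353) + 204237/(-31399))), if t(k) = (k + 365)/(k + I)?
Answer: -22698717966196317/310555904548 ≈ -73091.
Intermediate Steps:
t(k) = (365 + k)/(80 + k) (t(k) = (k + 365)/(k + 80) = (365 + k)/(80 + k))
(319345 + 95051)/(t(-581) + (-50619/(-125353) + 204237/(-31399))) = (319345 + 95051)/((365 - 581)/(80 - 581) + (-50619/(-125353) + 204237/(-31399))) = 414396/(-216/(-501) + (-50619*(-1/125353) + 204237*(-1/31399))) = 414396/(-1/501*(-216) + (50619/125353 - 204237/31399)) = 414396/(72/167 - 24012334680/3935958847) = 414396/(-3726670854576/657305127449) = 414396*(-657305127449/3726670854576) = -22698717966196317/310555904548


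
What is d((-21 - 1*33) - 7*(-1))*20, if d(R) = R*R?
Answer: 44180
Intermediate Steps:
d(R) = R**2
d((-21 - 1*33) - 7*(-1))*20 = ((-21 - 1*33) - 7*(-1))**2*20 = ((-21 - 33) - 1*(-7))**2*20 = (-54 + 7)**2*20 = (-47)**2*20 = 2209*20 = 44180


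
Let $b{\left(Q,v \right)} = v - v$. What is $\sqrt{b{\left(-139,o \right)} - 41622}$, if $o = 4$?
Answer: $i \sqrt{41622} \approx 204.01 i$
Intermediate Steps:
$b{\left(Q,v \right)} = 0$
$\sqrt{b{\left(-139,o \right)} - 41622} = \sqrt{0 - 41622} = \sqrt{-41622} = i \sqrt{41622}$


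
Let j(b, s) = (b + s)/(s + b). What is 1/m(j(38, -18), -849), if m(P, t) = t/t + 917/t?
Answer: -849/68 ≈ -12.485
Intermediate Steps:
j(b, s) = 1 (j(b, s) = (b + s)/(b + s) = 1)
m(P, t) = 1 + 917/t
1/m(j(38, -18), -849) = 1/((917 - 849)/(-849)) = 1/(-1/849*68) = 1/(-68/849) = -849/68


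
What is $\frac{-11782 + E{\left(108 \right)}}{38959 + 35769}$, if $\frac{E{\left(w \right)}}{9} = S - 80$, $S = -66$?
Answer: $- \frac{1637}{9341} \approx -0.17525$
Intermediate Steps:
$E{\left(w \right)} = -1314$ ($E{\left(w \right)} = 9 \left(-66 - 80\right) = 9 \left(-146\right) = -1314$)
$\frac{-11782 + E{\left(108 \right)}}{38959 + 35769} = \frac{-11782 - 1314}{38959 + 35769} = - \frac{13096}{74728} = \left(-13096\right) \frac{1}{74728} = - \frac{1637}{9341}$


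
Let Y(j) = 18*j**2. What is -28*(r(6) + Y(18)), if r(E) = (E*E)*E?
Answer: -169344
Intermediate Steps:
r(E) = E**3 (r(E) = E**2*E = E**3)
-28*(r(6) + Y(18)) = -28*(6**3 + 18*18**2) = -28*(216 + 18*324) = -28*(216 + 5832) = -28*6048 = -169344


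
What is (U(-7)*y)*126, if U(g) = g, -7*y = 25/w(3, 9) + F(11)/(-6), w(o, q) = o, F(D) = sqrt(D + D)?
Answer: 1050 - 21*sqrt(22) ≈ 951.50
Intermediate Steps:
F(D) = sqrt(2)*sqrt(D) (F(D) = sqrt(2*D) = sqrt(2)*sqrt(D))
y = -25/21 + sqrt(22)/42 (y = -(25/3 + (sqrt(2)*sqrt(11))/(-6))/7 = -(25*(1/3) + sqrt(22)*(-1/6))/7 = -(25/3 - sqrt(22)/6)/7 = -25/21 + sqrt(22)/42 ≈ -1.0788)
(U(-7)*y)*126 = -7*(-25/21 + sqrt(22)/42)*126 = (25/3 - sqrt(22)/6)*126 = 1050 - 21*sqrt(22)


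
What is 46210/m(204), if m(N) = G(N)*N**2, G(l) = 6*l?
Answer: 23105/25468992 ≈ 0.00090718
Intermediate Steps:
m(N) = 6*N**3 (m(N) = (6*N)*N**2 = 6*N**3)
46210/m(204) = 46210/((6*204**3)) = 46210/((6*8489664)) = 46210/50937984 = 46210*(1/50937984) = 23105/25468992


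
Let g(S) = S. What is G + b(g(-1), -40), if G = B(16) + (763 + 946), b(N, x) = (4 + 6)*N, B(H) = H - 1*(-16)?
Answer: 1731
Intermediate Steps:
B(H) = 16 + H (B(H) = H + 16 = 16 + H)
b(N, x) = 10*N
G = 1741 (G = (16 + 16) + (763 + 946) = 32 + 1709 = 1741)
G + b(g(-1), -40) = 1741 + 10*(-1) = 1741 - 10 = 1731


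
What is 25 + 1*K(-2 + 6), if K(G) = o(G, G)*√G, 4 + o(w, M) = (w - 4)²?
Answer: 17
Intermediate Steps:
o(w, M) = -4 + (-4 + w)² (o(w, M) = -4 + (w - 4)² = -4 + (-4 + w)²)
K(G) = √G*(-4 + (-4 + G)²) (K(G) = (-4 + (-4 + G)²)*√G = √G*(-4 + (-4 + G)²))
25 + 1*K(-2 + 6) = 25 + 1*(√(-2 + 6)*(-4 + (-4 + (-2 + 6))²)) = 25 + 1*(√4*(-4 + (-4 + 4)²)) = 25 + 1*(2*(-4 + 0²)) = 25 + 1*(2*(-4 + 0)) = 25 + 1*(2*(-4)) = 25 + 1*(-8) = 25 - 8 = 17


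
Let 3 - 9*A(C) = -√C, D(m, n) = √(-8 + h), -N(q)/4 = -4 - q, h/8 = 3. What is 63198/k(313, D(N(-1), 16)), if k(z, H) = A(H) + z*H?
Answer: 568782/11273 ≈ 50.455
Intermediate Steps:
h = 24 (h = 8*3 = 24)
N(q) = 16 + 4*q (N(q) = -4*(-4 - q) = 16 + 4*q)
D(m, n) = 4 (D(m, n) = √(-8 + 24) = √16 = 4)
A(C) = ⅓ + √C/9 (A(C) = ⅓ - (-1)*√C/9 = ⅓ + √C/9)
k(z, H) = ⅓ + √H/9 + H*z (k(z, H) = (⅓ + √H/9) + z*H = (⅓ + √H/9) + H*z = ⅓ + √H/9 + H*z)
63198/k(313, D(N(-1), 16)) = 63198/(⅓ + √4/9 + 4*313) = 63198/(⅓ + (⅑)*2 + 1252) = 63198/(⅓ + 2/9 + 1252) = 63198/(11273/9) = 63198*(9/11273) = 568782/11273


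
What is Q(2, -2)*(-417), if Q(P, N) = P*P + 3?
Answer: -2919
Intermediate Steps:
Q(P, N) = 3 + P² (Q(P, N) = P² + 3 = 3 + P²)
Q(2, -2)*(-417) = (3 + 2²)*(-417) = (3 + 4)*(-417) = 7*(-417) = -2919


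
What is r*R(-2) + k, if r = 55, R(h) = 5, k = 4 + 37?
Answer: 316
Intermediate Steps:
k = 41
r*R(-2) + k = 55*5 + 41 = 275 + 41 = 316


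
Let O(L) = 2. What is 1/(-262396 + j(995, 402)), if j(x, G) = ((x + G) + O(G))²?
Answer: 1/1694805 ≈ 5.9004e-7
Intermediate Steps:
j(x, G) = (2 + G + x)² (j(x, G) = ((x + G) + 2)² = ((G + x) + 2)² = (2 + G + x)²)
1/(-262396 + j(995, 402)) = 1/(-262396 + (2 + 402 + 995)²) = 1/(-262396 + 1399²) = 1/(-262396 + 1957201) = 1/1694805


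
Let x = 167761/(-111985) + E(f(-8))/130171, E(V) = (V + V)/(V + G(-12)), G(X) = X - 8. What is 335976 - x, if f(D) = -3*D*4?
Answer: 93054608899447849/276966789265 ≈ 3.3598e+5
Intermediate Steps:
G(X) = -8 + X
f(D) = -12*D
E(V) = 2*V/(-20 + V) (E(V) = (V + V)/(V + (-8 - 12)) = (2*V)/(V - 20) = (2*V)/(-20 + V) = 2*V/(-20 + V))
x = -414909350209/276966789265 (x = 167761/(-111985) + (2*(-12*(-8))/(-20 - 12*(-8)))/130171 = 167761*(-1/111985) + (2*96/(-20 + 96))*(1/130171) = -167761/111985 + (2*96/76)*(1/130171) = -167761/111985 + (2*96*(1/76))*(1/130171) = -167761/111985 + (48/19)*(1/130171) = -167761/111985 + 48/2473249 = -414909350209/276966789265 ≈ -1.4980)
335976 - x = 335976 - 1*(-414909350209/276966789265) = 335976 + 414909350209/276966789265 = 93054608899447849/276966789265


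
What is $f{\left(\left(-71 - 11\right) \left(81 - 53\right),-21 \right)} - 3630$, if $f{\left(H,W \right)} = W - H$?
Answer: $-1355$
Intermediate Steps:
$f{\left(\left(-71 - 11\right) \left(81 - 53\right),-21 \right)} - 3630 = \left(-21 - \left(-71 - 11\right) \left(81 - 53\right)\right) - 3630 = \left(-21 - \left(-82\right) 28\right) - 3630 = \left(-21 - -2296\right) - 3630 = \left(-21 + 2296\right) - 3630 = 2275 - 3630 = -1355$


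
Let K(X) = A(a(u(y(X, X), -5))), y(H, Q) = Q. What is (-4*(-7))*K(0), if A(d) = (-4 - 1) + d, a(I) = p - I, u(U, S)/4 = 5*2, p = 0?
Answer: -1260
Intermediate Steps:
u(U, S) = 40 (u(U, S) = 4*(5*2) = 4*10 = 40)
a(I) = -I (a(I) = 0 - I = -I)
A(d) = -5 + d
K(X) = -45 (K(X) = -5 - 1*40 = -5 - 40 = -45)
(-4*(-7))*K(0) = -4*(-7)*(-45) = 28*(-45) = -1260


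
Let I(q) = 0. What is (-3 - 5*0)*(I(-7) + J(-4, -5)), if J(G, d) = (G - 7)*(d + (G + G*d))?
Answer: 363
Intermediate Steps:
J(G, d) = (-7 + G)*(G + d + G*d)
(-3 - 5*0)*(I(-7) + J(-4, -5)) = (-3 - 5*0)*(0 + ((-4)² - 7*(-4) - 7*(-5) - 5*(-4)² - 6*(-4)*(-5))) = (-3 + 0)*(0 + (16 + 28 + 35 - 5*16 - 120)) = -3*(0 + (16 + 28 + 35 - 80 - 120)) = -3*(0 - 121) = -3*(-121) = 363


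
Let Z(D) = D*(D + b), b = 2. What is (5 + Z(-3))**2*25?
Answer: 1600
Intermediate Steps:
Z(D) = D*(2 + D) (Z(D) = D*(D + 2) = D*(2 + D))
(5 + Z(-3))**2*25 = (5 - 3*(2 - 3))**2*25 = (5 - 3*(-1))**2*25 = (5 + 3)**2*25 = 8**2*25 = 64*25 = 1600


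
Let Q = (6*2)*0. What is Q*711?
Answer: 0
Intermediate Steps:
Q = 0 (Q = 12*0 = 0)
Q*711 = 0*711 = 0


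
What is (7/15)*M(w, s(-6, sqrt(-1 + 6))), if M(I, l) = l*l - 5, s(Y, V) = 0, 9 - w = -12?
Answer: -7/3 ≈ -2.3333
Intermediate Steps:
w = 21 (w = 9 - 1*(-12) = 9 + 12 = 21)
M(I, l) = -5 + l**2 (M(I, l) = l**2 - 5 = -5 + l**2)
(7/15)*M(w, s(-6, sqrt(-1 + 6))) = (7/15)*(-5 + 0**2) = (7*(1/15))*(-5 + 0) = (7/15)*(-5) = -7/3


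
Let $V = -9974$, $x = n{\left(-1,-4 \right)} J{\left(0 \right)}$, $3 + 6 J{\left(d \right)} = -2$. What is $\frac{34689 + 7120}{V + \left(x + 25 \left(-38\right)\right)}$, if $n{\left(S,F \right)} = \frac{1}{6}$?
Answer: $- \frac{1505124}{393269} \approx -3.8272$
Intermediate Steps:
$n{\left(S,F \right)} = \frac{1}{6}$
$J{\left(d \right)} = - \frac{5}{6}$ ($J{\left(d \right)} = - \frac{1}{2} + \frac{1}{6} \left(-2\right) = - \frac{1}{2} - \frac{1}{3} = - \frac{5}{6}$)
$x = - \frac{5}{36}$ ($x = \frac{1}{6} \left(- \frac{5}{6}\right) = - \frac{5}{36} \approx -0.13889$)
$\frac{34689 + 7120}{V + \left(x + 25 \left(-38\right)\right)} = \frac{34689 + 7120}{-9974 + \left(- \frac{5}{36} + 25 \left(-38\right)\right)} = \frac{41809}{-9974 - \frac{34205}{36}} = \frac{41809}{- \frac{393269}{36}} = 41809 \left(- \frac{36}{393269}\right) = - \frac{1505124}{393269}$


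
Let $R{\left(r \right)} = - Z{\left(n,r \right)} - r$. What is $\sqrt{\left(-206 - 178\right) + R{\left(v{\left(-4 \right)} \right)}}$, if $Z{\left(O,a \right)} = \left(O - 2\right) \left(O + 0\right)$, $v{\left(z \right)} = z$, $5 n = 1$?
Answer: $\frac{i \sqrt{9491}}{5} \approx 19.484 i$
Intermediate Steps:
$n = \frac{1}{5}$ ($n = \frac{1}{5} \cdot 1 = \frac{1}{5} \approx 0.2$)
$Z{\left(O,a \right)} = O \left(-2 + O\right)$ ($Z{\left(O,a \right)} = \left(-2 + O\right) O = O \left(-2 + O\right)$)
$R{\left(r \right)} = \frac{9}{25} - r$ ($R{\left(r \right)} = - \frac{-2 + \frac{1}{5}}{5} - r = - \frac{-9}{5 \cdot 5} - r = \left(-1\right) \left(- \frac{9}{25}\right) - r = \frac{9}{25} - r$)
$\sqrt{\left(-206 - 178\right) + R{\left(v{\left(-4 \right)} \right)}} = \sqrt{\left(-206 - 178\right) + \left(\frac{9}{25} - -4\right)} = \sqrt{\left(-206 - 178\right) + \left(\frac{9}{25} + 4\right)} = \sqrt{-384 + \frac{109}{25}} = \sqrt{- \frac{9491}{25}} = \frac{i \sqrt{9491}}{5}$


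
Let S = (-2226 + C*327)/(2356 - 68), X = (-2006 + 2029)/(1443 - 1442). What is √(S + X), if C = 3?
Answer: √7347197/572 ≈ 4.7388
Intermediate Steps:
X = 23 (X = 23/1 = 23*1 = 23)
S = -1245/2288 (S = (-2226 + 3*327)/(2356 - 68) = (-2226 + 981)/2288 = -1245*1/2288 = -1245/2288 ≈ -0.54414)
√(S + X) = √(-1245/2288 + 23) = √(51379/2288) = √7347197/572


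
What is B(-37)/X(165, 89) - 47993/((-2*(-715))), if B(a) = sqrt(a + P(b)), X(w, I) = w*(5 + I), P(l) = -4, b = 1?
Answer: -4363/130 + I*sqrt(41)/15510 ≈ -33.562 + 0.00041284*I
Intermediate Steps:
B(a) = sqrt(-4 + a) (B(a) = sqrt(a - 4) = sqrt(-4 + a))
B(-37)/X(165, 89) - 47993/((-2*(-715))) = sqrt(-4 - 37)/((165*(5 + 89))) - 47993/((-2*(-715))) = sqrt(-41)/((165*94)) - 47993/1430 = (I*sqrt(41))/15510 - 47993*1/1430 = (I*sqrt(41))*(1/15510) - 4363/130 = I*sqrt(41)/15510 - 4363/130 = -4363/130 + I*sqrt(41)/15510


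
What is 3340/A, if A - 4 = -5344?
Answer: -167/267 ≈ -0.62547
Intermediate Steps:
A = -5340 (A = 4 - 5344 = -5340)
3340/A = 3340/(-5340) = 3340*(-1/5340) = -167/267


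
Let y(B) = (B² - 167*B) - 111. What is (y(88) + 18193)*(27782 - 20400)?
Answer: 82161660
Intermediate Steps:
y(B) = -111 + B² - 167*B
(y(88) + 18193)*(27782 - 20400) = ((-111 + 88² - 167*88) + 18193)*(27782 - 20400) = ((-111 + 7744 - 14696) + 18193)*7382 = (-7063 + 18193)*7382 = 11130*7382 = 82161660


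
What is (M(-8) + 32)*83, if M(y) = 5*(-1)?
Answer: 2241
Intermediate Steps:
M(y) = -5
(M(-8) + 32)*83 = (-5 + 32)*83 = 27*83 = 2241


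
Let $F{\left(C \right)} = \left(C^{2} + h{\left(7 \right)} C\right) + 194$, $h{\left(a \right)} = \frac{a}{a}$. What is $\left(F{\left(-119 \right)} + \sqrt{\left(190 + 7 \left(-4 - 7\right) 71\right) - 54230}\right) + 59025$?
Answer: $73261 + i \sqrt{59507} \approx 73261.0 + 243.94 i$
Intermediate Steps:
$h{\left(a \right)} = 1$
$F{\left(C \right)} = 194 + C + C^{2}$ ($F{\left(C \right)} = \left(C^{2} + 1 C\right) + 194 = \left(C^{2} + C\right) + 194 = \left(C + C^{2}\right) + 194 = 194 + C + C^{2}$)
$\left(F{\left(-119 \right)} + \sqrt{\left(190 + 7 \left(-4 - 7\right) 71\right) - 54230}\right) + 59025 = \left(\left(194 - 119 + \left(-119\right)^{2}\right) + \sqrt{\left(190 + 7 \left(-4 - 7\right) 71\right) - 54230}\right) + 59025 = \left(\left(194 - 119 + 14161\right) + \sqrt{\left(190 + 7 \left(-11\right) 71\right) - 54230}\right) + 59025 = \left(14236 + \sqrt{\left(190 - 5467\right) - 54230}\right) + 59025 = \left(14236 + \sqrt{-5277 - 54230}\right) + 59025 = \left(14236 + \sqrt{-59507}\right) + 59025 = \left(14236 + i \sqrt{59507}\right) + 59025 = 73261 + i \sqrt{59507}$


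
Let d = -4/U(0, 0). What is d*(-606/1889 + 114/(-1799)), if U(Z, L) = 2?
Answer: 2611080/3398311 ≈ 0.76835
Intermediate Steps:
d = -2 (d = -4/2 = -4*½ = -2)
d*(-606/1889 + 114/(-1799)) = -2*(-606/1889 + 114/(-1799)) = -2*(-606*1/1889 + 114*(-1/1799)) = -2*(-606/1889 - 114/1799) = -2*(-1305540/3398311) = 2611080/3398311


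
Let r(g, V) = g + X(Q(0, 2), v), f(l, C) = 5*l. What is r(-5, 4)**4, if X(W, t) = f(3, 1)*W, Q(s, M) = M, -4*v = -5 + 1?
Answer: 390625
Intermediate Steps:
v = 1 (v = -(-5 + 1)/4 = -1/4*(-4) = 1)
X(W, t) = 15*W (X(W, t) = (5*3)*W = 15*W)
r(g, V) = 30 + g (r(g, V) = g + 15*2 = g + 30 = 30 + g)
r(-5, 4)**4 = (30 - 5)**4 = 25**4 = 390625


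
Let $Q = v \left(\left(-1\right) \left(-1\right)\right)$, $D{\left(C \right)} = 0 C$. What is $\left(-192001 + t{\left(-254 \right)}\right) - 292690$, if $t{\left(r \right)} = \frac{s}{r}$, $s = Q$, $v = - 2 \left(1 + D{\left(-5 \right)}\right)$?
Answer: $- \frac{61555756}{127} \approx -4.8469 \cdot 10^{5}$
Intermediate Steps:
$D{\left(C \right)} = 0$
$v = -2$ ($v = - 2 \left(1 + 0\right) = \left(-2\right) 1 = -2$)
$Q = -2$ ($Q = - 2 \left(\left(-1\right) \left(-1\right)\right) = \left(-2\right) 1 = -2$)
$s = -2$
$t{\left(r \right)} = - \frac{2}{r}$
$\left(-192001 + t{\left(-254 \right)}\right) - 292690 = \left(-192001 - \frac{2}{-254}\right) - 292690 = \left(-192001 - - \frac{1}{127}\right) - 292690 = \left(-192001 + \frac{1}{127}\right) - 292690 = - \frac{24384126}{127} - 292690 = - \frac{61555756}{127}$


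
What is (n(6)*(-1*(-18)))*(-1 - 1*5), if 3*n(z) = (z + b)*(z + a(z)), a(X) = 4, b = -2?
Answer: -1440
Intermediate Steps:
n(z) = (-2 + z)*(4 + z)/3 (n(z) = ((z - 2)*(z + 4))/3 = ((-2 + z)*(4 + z))/3 = (-2 + z)*(4 + z)/3)
(n(6)*(-1*(-18)))*(-1 - 1*5) = ((-8/3 + (1/3)*6**2 + (2/3)*6)*(-1*(-18)))*(-1 - 1*5) = ((-8/3 + (1/3)*36 + 4)*18)*(-1 - 5) = ((-8/3 + 12 + 4)*18)*(-6) = ((40/3)*18)*(-6) = 240*(-6) = -1440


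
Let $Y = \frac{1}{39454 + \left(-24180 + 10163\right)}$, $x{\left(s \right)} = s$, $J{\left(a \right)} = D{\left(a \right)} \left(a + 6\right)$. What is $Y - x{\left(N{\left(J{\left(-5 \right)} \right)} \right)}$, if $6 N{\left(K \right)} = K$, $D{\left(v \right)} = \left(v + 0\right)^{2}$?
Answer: $- \frac{211973}{50874} \approx -4.1666$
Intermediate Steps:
$D{\left(v \right)} = v^{2}$
$J{\left(a \right)} = a^{2} \left(6 + a\right)$ ($J{\left(a \right)} = a^{2} \left(a + 6\right) = a^{2} \left(6 + a\right)$)
$N{\left(K \right)} = \frac{K}{6}$
$Y = \frac{1}{25437}$ ($Y = \frac{1}{39454 - 14017} = \frac{1}{25437} \approx 3.9313 \cdot 10^{-5}$)
$Y - x{\left(N{\left(J{\left(-5 \right)} \right)} \right)} = \frac{1}{25437} - \frac{\left(-5\right)^{2} \left(6 - 5\right)}{6} = \frac{1}{25437} - \frac{25 \cdot 1}{6} = \frac{1}{25437} - \frac{1}{6} \cdot 25 = \frac{1}{25437} - \frac{25}{6} = - \frac{211973}{50874}$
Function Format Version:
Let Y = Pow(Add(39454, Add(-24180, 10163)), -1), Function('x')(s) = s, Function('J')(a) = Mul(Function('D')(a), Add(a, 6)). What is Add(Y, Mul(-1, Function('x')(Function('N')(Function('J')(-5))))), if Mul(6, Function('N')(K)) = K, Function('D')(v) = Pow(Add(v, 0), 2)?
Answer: Rational(-211973, 50874) ≈ -4.1666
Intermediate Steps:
Function('D')(v) = Pow(v, 2)
Function('J')(a) = Mul(Pow(a, 2), Add(6, a)) (Function('J')(a) = Mul(Pow(a, 2), Add(a, 6)) = Mul(Pow(a, 2), Add(6, a)))
Function('N')(K) = Mul(Rational(1, 6), K)
Y = Rational(1, 25437) (Y = Pow(Add(39454, -14017), -1) = Pow(25437, -1) = Rational(1, 25437) ≈ 3.9313e-5)
Add(Y, Mul(-1, Function('x')(Function('N')(Function('J')(-5))))) = Add(Rational(1, 25437), Mul(-1, Mul(Rational(1, 6), Mul(Pow(-5, 2), Add(6, -5))))) = Add(Rational(1, 25437), Mul(-1, Mul(Rational(1, 6), Mul(25, 1)))) = Add(Rational(1, 25437), Mul(-1, Mul(Rational(1, 6), 25))) = Add(Rational(1, 25437), Mul(-1, Rational(25, 6))) = Add(Rational(1, 25437), Rational(-25, 6)) = Rational(-211973, 50874)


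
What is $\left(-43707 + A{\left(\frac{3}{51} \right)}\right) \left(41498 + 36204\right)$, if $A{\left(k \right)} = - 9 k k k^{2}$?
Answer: $- \frac{283647448965912}{83521} \approx -3.3961 \cdot 10^{9}$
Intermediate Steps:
$A{\left(k \right)} = - 9 k^{4}$ ($A{\left(k \right)} = - 9 k^{2} k^{2} = - 9 k^{4}$)
$\left(-43707 + A{\left(\frac{3}{51} \right)}\right) \left(41498 + 36204\right) = \left(-43707 - 9 \left(\frac{3}{51}\right)^{4}\right) \left(41498 + 36204\right) = \left(-43707 - 9 \left(3 \cdot \frac{1}{51}\right)^{4}\right) 77702 = \left(-43707 - \frac{9}{83521}\right) 77702 = \left(- \frac{3650452356}{83521}\right) 77702 = - \frac{283647448965912}{83521}$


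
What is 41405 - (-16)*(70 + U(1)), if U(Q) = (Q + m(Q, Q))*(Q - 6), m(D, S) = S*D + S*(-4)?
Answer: 42685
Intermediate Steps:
m(D, S) = -4*S + D*S (m(D, S) = D*S - 4*S = -4*S + D*S)
U(Q) = (-6 + Q)*(Q + Q*(-4 + Q)) (U(Q) = (Q + Q*(-4 + Q))*(Q - 6) = (Q + Q*(-4 + Q))*(-6 + Q) = (-6 + Q)*(Q + Q*(-4 + Q)))
41405 - (-16)*(70 + U(1)) = 41405 - (-16)*(70 + 1*(18 + 1² - 9*1)) = 41405 - (-16)*(70 + 1*(18 + 1 - 9)) = 41405 - (-16)*(70 + 1*10) = 41405 - (-16)*(70 + 10) = 41405 - (-16)*80 = 41405 - 1*(-1280) = 41405 + 1280 = 42685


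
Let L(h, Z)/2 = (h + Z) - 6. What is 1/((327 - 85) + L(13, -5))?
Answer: 1/246 ≈ 0.0040650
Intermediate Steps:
L(h, Z) = -12 + 2*Z + 2*h (L(h, Z) = 2*((h + Z) - 6) = 2*((Z + h) - 6) = 2*(-6 + Z + h) = -12 + 2*Z + 2*h)
1/((327 - 85) + L(13, -5)) = 1/((327 - 85) + (-12 + 2*(-5) + 2*13)) = 1/(242 + (-12 - 10 + 26)) = 1/(242 + 4) = 1/246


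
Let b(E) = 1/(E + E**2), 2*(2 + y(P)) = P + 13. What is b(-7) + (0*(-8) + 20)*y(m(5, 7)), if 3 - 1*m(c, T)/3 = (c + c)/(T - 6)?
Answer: -5039/42 ≈ -119.98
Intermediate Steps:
m(c, T) = 9 - 6*c/(-6 + T) (m(c, T) = 9 - 3*(c + c)/(T - 6) = 9 - 3*2*c/(-6 + T) = 9 - 6*c/(-6 + T))
y(P) = 9/2 + P/2 (y(P) = -2 + (P + 13)/2 = -2 + (13 + P)/2 = -2 + (13/2 + P/2) = 9/2 + P/2)
b(-7) + (0*(-8) + 20)*y(m(5, 7)) = 1/((-7)*(1 - 7)) + (0*(-8) + 20)*(9/2 + (3*(-18 - 2*5 + 3*7)/(-6 + 7))/2) = -1/7/(-6) + (0 + 20)*(9/2 + (3*(-18 - 10 + 21)/1)/2) = -1/7*(-1/6) + 20*(9/2 + (3*1*(-7))/2) = 1/42 + 20*(9/2 + (1/2)*(-21)) = 1/42 + 20*(9/2 - 21/2) = 1/42 + 20*(-6) = 1/42 - 120 = -5039/42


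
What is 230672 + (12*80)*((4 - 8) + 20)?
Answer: 246032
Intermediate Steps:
230672 + (12*80)*((4 - 8) + 20) = 230672 + 960*(-4 + 20) = 230672 + 960*16 = 230672 + 15360 = 246032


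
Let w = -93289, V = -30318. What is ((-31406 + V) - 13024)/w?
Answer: 74748/93289 ≈ 0.80125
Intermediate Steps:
((-31406 + V) - 13024)/w = ((-31406 - 30318) - 13024)/(-93289) = (-61724 - 13024)*(-1/93289) = -74748*(-1/93289) = 74748/93289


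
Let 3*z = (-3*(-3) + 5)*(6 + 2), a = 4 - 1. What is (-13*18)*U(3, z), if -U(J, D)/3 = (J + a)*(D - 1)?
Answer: 153036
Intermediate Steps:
a = 3
z = 112/3 (z = ((-3*(-3) + 5)*(6 + 2))/3 = ((9 + 5)*8)/3 = (14*8)/3 = (⅓)*112 = 112/3 ≈ 37.333)
U(J, D) = -3*(-1 + D)*(3 + J) (U(J, D) = -3*(J + 3)*(D - 1) = -3*(3 + J)*(-1 + D) = -3*(-1 + D)*(3 + J))
(-13*18)*U(3, z) = (-13*18)*(9 - 9*112/3 + 3*3 - 3*112/3*3) = -234*(9 - 336 + 9 - 336) = -234*(-654) = 153036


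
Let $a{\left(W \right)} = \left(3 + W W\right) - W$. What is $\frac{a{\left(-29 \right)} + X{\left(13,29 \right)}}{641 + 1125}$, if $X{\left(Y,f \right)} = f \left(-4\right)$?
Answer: $\frac{757}{1766} \approx 0.42865$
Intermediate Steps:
$X{\left(Y,f \right)} = - 4 f$
$a{\left(W \right)} = 3 + W^{2} - W$ ($a{\left(W \right)} = \left(3 + W^{2}\right) - W = 3 + W^{2} - W$)
$\frac{a{\left(-29 \right)} + X{\left(13,29 \right)}}{641 + 1125} = \frac{\left(3 + \left(-29\right)^{2} - -29\right) - 116}{641 + 1125} = \frac{\left(3 + 841 + 29\right) - 116}{1766} = \left(873 - 116\right) \frac{1}{1766} = 757 \cdot \frac{1}{1766} = \frac{757}{1766}$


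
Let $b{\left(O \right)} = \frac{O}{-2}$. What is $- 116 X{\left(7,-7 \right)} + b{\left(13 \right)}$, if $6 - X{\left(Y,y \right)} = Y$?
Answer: $\frac{219}{2} \approx 109.5$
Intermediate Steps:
$X{\left(Y,y \right)} = 6 - Y$
$b{\left(O \right)} = - \frac{O}{2}$ ($b{\left(O \right)} = O \left(- \frac{1}{2}\right) = - \frac{O}{2}$)
$- 116 X{\left(7,-7 \right)} + b{\left(13 \right)} = - 116 \left(6 - 7\right) - \frac{13}{2} = \left(-116\right) \left(-1\right) - \frac{13}{2} = 116 - \frac{13}{2} = \frac{219}{2}$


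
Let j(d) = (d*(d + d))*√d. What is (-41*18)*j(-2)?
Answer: -5904*I*√2 ≈ -8349.5*I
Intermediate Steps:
j(d) = 2*d^(5/2) (j(d) = (d*(2*d))*√d = (2*d²)*√d = 2*d^(5/2))
(-41*18)*j(-2) = (-41*18)*(2*(-2)^(5/2)) = -1476*4*I*√2 = -5904*I*√2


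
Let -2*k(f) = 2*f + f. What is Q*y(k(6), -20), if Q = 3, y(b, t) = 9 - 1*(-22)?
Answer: 93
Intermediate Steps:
k(f) = -3*f/2 (k(f) = -(2*f + f)/2 = -3*f/2)
y(b, t) = 31 (y(b, t) = 9 + 22 = 31)
Q*y(k(6), -20) = 3*31 = 93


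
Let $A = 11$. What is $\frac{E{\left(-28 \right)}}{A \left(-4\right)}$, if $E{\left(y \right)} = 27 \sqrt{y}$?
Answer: $- \frac{27 i \sqrt{7}}{22} \approx - 3.2471 i$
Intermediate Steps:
$\frac{E{\left(-28 \right)}}{A \left(-4\right)} = \frac{27 \sqrt{-28}}{11 \left(-4\right)} = \frac{27 \cdot 2 i \sqrt{7}}{-44} = 54 i \sqrt{7} \left(- \frac{1}{44}\right) = - \frac{27 i \sqrt{7}}{22}$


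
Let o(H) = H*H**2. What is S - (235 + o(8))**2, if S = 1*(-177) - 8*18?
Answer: -558330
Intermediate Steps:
o(H) = H**3
S = -321 (S = -177 - 144 = -321)
S - (235 + o(8))**2 = -321 - (235 + 8**3)**2 = -321 - (235 + 512)**2 = -321 - 1*747**2 = -321 - 1*558009 = -321 - 558009 = -558330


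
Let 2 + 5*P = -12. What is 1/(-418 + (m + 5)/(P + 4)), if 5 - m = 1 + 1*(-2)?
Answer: -6/2453 ≈ -0.0024460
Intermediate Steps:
P = -14/5 (P = -2/5 + (1/5)*(-12) = -2/5 - 12/5 = -14/5 ≈ -2.8000)
m = 6 (m = 5 - (1 + 1*(-2)) = 5 - (1 - 2) = 5 - 1*(-1) = 5 + 1 = 6)
1/(-418 + (m + 5)/(P + 4)) = 1/(-418 + (6 + 5)/(-14/5 + 4)) = 1/(-418 + 11/(6/5)) = 1/(-418 + (5/6)*11) = 1/(-418 + 55/6) = 1/(-2453/6) = -6/2453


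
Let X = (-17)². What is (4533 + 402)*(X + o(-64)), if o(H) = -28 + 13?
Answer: 1352190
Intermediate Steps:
X = 289
o(H) = -15
(4533 + 402)*(X + o(-64)) = (4533 + 402)*(289 - 15) = 4935*274 = 1352190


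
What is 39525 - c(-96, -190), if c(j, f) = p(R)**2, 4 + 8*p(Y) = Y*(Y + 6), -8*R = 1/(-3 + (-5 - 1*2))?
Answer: 103611785035839/2621440000 ≈ 39525.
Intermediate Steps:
R = 1/80 (R = -1/(8*(-3 + (-5 - 1*2))) = -1/(8*(-3 + (-5 - 2))) = -1/(8*(-3 - 7)) = -1/8/(-10) = -1/8*(-1/10) = 1/80 ≈ 0.012500)
p(Y) = -1/2 + Y*(6 + Y)/8 (p(Y) = -1/2 + (Y*(Y + 6))/8 = -1/2 + (Y*(6 + Y))/8 = -1/2 + Y*(6 + Y)/8)
c(j, f) = 630964161/2621440000 (c(j, f) = (-1/2 + (1/80)**2/8 + (3/4)*(1/80))**2 = (-1/2 + (1/8)*(1/6400) + 3/320)**2 = (-1/2 + 1/51200 + 3/320)**2 = (-25119/51200)**2 = 630964161/2621440000)
39525 - c(-96, -190) = 39525 - 1*630964161/2621440000 = 39525 - 630964161/2621440000 = 103611785035839/2621440000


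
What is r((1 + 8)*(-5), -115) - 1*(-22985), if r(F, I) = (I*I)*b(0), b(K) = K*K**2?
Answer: 22985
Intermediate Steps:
b(K) = K**3
r(F, I) = 0 (r(F, I) = (I*I)*0**3 = I**2*0 = 0)
r((1 + 8)*(-5), -115) - 1*(-22985) = 0 - 1*(-22985) = 0 + 22985 = 22985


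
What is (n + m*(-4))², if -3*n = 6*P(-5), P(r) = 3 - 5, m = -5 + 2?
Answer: 256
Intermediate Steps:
m = -3
P(r) = -2
n = 4 (n = -2*(-2) = -⅓*(-12) = 4)
(n + m*(-4))² = (4 - 3*(-4))² = (4 + 12)² = 16² = 256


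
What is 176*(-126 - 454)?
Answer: -102080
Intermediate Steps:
176*(-126 - 454) = 176*(-580) = -102080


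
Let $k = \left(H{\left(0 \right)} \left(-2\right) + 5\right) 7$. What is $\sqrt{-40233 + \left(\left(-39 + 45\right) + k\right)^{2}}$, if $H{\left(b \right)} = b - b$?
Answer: $2 i \sqrt{9638} \approx 196.35 i$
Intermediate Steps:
$H{\left(b \right)} = 0$
$k = 35$ ($k = \left(0 \left(-2\right) + 5\right) 7 = \left(0 + 5\right) 7 = 5 \cdot 7 = 35$)
$\sqrt{-40233 + \left(\left(-39 + 45\right) + k\right)^{2}} = \sqrt{-40233 + \left(\left(-39 + 45\right) + 35\right)^{2}} = \sqrt{-40233 + \left(6 + 35\right)^{2}} = \sqrt{-40233 + 41^{2}} = \sqrt{-40233 + 1681} = \sqrt{-38552} = 2 i \sqrt{9638}$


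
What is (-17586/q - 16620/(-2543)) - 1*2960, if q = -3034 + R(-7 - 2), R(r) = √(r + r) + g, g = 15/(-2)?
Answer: -277372580969392/94098529823 + 211032*I*√2/37002961 ≈ -2947.7 + 0.0080654*I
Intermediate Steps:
g = -15/2 (g = 15*(-½) = -15/2 ≈ -7.5000)
R(r) = -15/2 + √2*√r (R(r) = √(r + r) - 15/2 = √(2*r) - 15/2 = √2*√r - 15/2 = -15/2 + √2*√r)
q = -6083/2 + 3*I*√2 (q = -3034 + (-15/2 + √2*√(-7 - 2)) = -3034 + (-15/2 + √2*√(-9)) = -3034 + (-15/2 + √2*(3*I)) = -3034 + (-15/2 + 3*I*√2) = -6083/2 + 3*I*√2 ≈ -3041.5 + 4.2426*I)
(-17586/q - 16620/(-2543)) - 1*2960 = (-17586/(-6083/2 + 3*I*√2) - 16620/(-2543)) - 1*2960 = (-17586/(-6083/2 + 3*I*√2) - 16620*(-1/2543)) - 2960 = (-17586/(-6083/2 + 3*I*√2) + 16620/2543) - 2960 = (16620/2543 - 17586/(-6083/2 + 3*I*√2)) - 2960 = -7510660/2543 - 17586/(-6083/2 + 3*I*√2)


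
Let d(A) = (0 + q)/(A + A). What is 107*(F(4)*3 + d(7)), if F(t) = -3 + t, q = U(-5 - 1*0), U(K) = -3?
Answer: 4173/14 ≈ 298.07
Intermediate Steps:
q = -3
d(A) = -3/(2*A) (d(A) = (0 - 3)/(A + A) = -3*1/(2*A) = -3/(2*A))
107*(F(4)*3 + d(7)) = 107*((-3 + 4)*3 - 3/2/7) = 107*(1*3 - 3/2*⅐) = 107*(3 - 3/14) = 107*(39/14) = 4173/14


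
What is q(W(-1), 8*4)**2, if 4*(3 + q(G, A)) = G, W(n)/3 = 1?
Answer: 81/16 ≈ 5.0625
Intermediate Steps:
W(n) = 3 (W(n) = 3*1 = 3)
q(G, A) = -3 + G/4
q(W(-1), 8*4)**2 = (-3 + (1/4)*3)**2 = (-3 + 3/4)**2 = (-9/4)**2 = 81/16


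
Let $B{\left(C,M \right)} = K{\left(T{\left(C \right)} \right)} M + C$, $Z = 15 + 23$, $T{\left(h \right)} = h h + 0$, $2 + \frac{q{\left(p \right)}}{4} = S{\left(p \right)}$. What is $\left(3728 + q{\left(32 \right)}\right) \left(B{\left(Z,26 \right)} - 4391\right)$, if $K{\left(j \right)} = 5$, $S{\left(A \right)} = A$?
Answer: $-16250104$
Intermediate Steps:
$q{\left(p \right)} = -8 + 4 p$
$T{\left(h \right)} = h^{2}$ ($T{\left(h \right)} = h^{2} + 0 = h^{2}$)
$Z = 38$
$B{\left(C,M \right)} = C + 5 M$ ($B{\left(C,M \right)} = 5 M + C = C + 5 M$)
$\left(3728 + q{\left(32 \right)}\right) \left(B{\left(Z,26 \right)} - 4391\right) = \left(3728 + \left(-8 + 4 \cdot 32\right)\right) \left(\left(38 + 5 \cdot 26\right) - 4391\right) = \left(3728 + \left(-8 + 128\right)\right) \left(\left(38 + 130\right) - 4391\right) = \left(3728 + 120\right) \left(168 - 4391\right) = 3848 \left(-4223\right) = -16250104$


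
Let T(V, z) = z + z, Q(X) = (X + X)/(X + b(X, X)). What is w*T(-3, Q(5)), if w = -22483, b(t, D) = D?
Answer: -44966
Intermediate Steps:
Q(X) = 1 (Q(X) = (X + X)/(X + X) = (2*X)/((2*X)) = (2*X)*(1/(2*X)) = 1)
T(V, z) = 2*z
w*T(-3, Q(5)) = -44966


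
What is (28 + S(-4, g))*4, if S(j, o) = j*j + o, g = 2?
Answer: 184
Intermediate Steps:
S(j, o) = o + j² (S(j, o) = j² + o = o + j²)
(28 + S(-4, g))*4 = (28 + (2 + (-4)²))*4 = (28 + (2 + 16))*4 = (28 + 18)*4 = 46*4 = 184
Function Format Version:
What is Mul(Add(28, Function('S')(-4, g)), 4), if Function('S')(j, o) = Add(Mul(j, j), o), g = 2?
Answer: 184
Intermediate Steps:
Function('S')(j, o) = Add(o, Pow(j, 2)) (Function('S')(j, o) = Add(Pow(j, 2), o) = Add(o, Pow(j, 2)))
Mul(Add(28, Function('S')(-4, g)), 4) = Mul(Add(28, Add(2, Pow(-4, 2))), 4) = Mul(Add(28, Add(2, 16)), 4) = Mul(Add(28, 18), 4) = Mul(46, 4) = 184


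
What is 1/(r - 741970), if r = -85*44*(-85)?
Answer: -1/424070 ≈ -2.3581e-6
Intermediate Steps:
r = 317900 (r = -3740*(-85) = 317900)
1/(r - 741970) = 1/(317900 - 741970) = 1/(-424070) = -1/424070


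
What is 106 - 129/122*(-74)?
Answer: 11239/61 ≈ 184.25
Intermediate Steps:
106 - 129/122*(-74) = 106 + 4773/61 = 11239/61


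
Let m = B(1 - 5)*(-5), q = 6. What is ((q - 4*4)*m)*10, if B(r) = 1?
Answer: 500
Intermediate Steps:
m = -5 (m = 1*(-5) = -5)
((q - 4*4)*m)*10 = ((6 - 4*4)*(-5))*10 = ((6 - 16)*(-5))*10 = -10*(-5)*10 = 50*10 = 500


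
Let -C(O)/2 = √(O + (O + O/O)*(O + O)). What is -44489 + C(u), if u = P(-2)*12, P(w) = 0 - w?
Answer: -44489 - 12*√34 ≈ -44559.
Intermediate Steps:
P(w) = -w
u = 24 (u = -1*(-2)*12 = 2*12 = 24)
C(O) = -2*√(O + 2*O*(1 + O)) (C(O) = -2*√(O + (O + O/O)*(O + O)) = -2*√(O + (O + 1)*(2*O)) = -2*√(O + (1 + O)*(2*O)) = -2*√(O + 2*O*(1 + O)))
-44489 + C(u) = -44489 - 2*2*√6*√(3 + 2*24) = -44489 - 2*2*√6*√(3 + 48) = -44489 - 2*6*√34 = -44489 - 12*√34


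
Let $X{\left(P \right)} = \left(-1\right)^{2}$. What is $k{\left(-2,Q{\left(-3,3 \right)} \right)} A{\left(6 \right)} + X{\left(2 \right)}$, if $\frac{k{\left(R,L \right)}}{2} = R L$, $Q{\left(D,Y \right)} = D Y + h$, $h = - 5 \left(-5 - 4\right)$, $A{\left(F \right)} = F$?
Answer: $-863$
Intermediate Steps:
$X{\left(P \right)} = 1$
$h = 45$ ($h = \left(-5\right) \left(-9\right) = 45$)
$Q{\left(D,Y \right)} = 45 + D Y$ ($Q{\left(D,Y \right)} = D Y + 45 = 45 + D Y$)
$k{\left(R,L \right)} = 2 L R$ ($k{\left(R,L \right)} = 2 R L = 2 L R$)
$k{\left(-2,Q{\left(-3,3 \right)} \right)} A{\left(6 \right)} + X{\left(2 \right)} = 2 \left(45 - 9\right) \left(-2\right) 6 + 1 = 2 \cdot 36 \left(-2\right) 6 + 1 = \left(-144\right) 6 + 1 = -864 + 1 = -863$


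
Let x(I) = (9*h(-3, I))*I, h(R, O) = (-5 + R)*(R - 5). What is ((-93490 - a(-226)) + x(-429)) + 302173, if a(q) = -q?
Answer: -38647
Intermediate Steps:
h(R, O) = (-5 + R)**2 (h(R, O) = (-5 + R)*(-5 + R) = (-5 + R)**2)
x(I) = 576*I (x(I) = (9*(-5 - 3)**2)*I = (9*(-8)**2)*I = (9*64)*I = 576*I)
((-93490 - a(-226)) + x(-429)) + 302173 = ((-93490 - (-1)*(-226)) + 576*(-429)) + 302173 = ((-93490 - 1*226) - 247104) + 302173 = ((-93490 - 226) - 247104) + 302173 = (-93716 - 247104) + 302173 = -340820 + 302173 = -38647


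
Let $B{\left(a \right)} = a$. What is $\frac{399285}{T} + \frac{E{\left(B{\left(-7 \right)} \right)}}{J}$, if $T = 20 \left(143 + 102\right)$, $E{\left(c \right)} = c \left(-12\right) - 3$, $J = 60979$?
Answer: $\frac{4869679383}{59759420} \approx 81.488$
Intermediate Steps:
$E{\left(c \right)} = -3 - 12 c$ ($E{\left(c \right)} = - 12 c - 3 = -3 - 12 c$)
$T = 4900$ ($T = 20 \cdot 245 = 4900$)
$\frac{399285}{T} + \frac{E{\left(B{\left(-7 \right)} \right)}}{J} = \frac{399285}{4900} + \frac{-3 - -84}{60979} = 399285 \cdot \frac{1}{4900} + \left(-3 + 84\right) \frac{1}{60979} = \frac{79857}{980} + 81 \cdot \frac{1}{60979} = \frac{79857}{980} + \frac{81}{60979} = \frac{4869679383}{59759420}$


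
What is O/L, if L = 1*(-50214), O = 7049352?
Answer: -1174892/8369 ≈ -140.39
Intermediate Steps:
L = -50214
O/L = 7049352/(-50214) = 7049352*(-1/50214) = -1174892/8369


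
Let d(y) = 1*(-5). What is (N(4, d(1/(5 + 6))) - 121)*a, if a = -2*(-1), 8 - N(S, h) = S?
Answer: -234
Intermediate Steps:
d(y) = -5
N(S, h) = 8 - S
a = 2
(N(4, d(1/(5 + 6))) - 121)*a = ((8 - 1*4) - 121)*2 = ((8 - 4) - 121)*2 = (4 - 121)*2 = -117*2 = -234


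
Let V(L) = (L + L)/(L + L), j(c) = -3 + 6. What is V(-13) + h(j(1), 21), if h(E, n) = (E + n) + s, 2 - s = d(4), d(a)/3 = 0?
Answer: 27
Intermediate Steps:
d(a) = 0 (d(a) = 3*0 = 0)
s = 2 (s = 2 - 1*0 = 2 + 0 = 2)
j(c) = 3
V(L) = 1 (V(L) = (2*L)/((2*L)) = (2*L)*(1/(2*L)) = 1)
h(E, n) = 2 + E + n (h(E, n) = (E + n) + 2 = 2 + E + n)
V(-13) + h(j(1), 21) = 1 + (2 + 3 + 21) = 1 + 26 = 27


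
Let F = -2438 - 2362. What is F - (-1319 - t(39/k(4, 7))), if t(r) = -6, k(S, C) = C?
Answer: -3487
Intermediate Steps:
F = -4800
F - (-1319 - t(39/k(4, 7))) = -4800 - (-1319 - 1*(-6)) = -4800 - (-1319 + 6) = -4800 - 1*(-1313) = -4800 + 1313 = -3487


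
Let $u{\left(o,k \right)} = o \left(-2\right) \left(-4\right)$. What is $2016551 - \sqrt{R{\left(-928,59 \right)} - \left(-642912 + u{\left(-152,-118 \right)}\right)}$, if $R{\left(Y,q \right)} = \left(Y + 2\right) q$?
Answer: $2016551 - \sqrt{589494} \approx 2.0158 \cdot 10^{6}$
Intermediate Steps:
$R{\left(Y,q \right)} = q \left(2 + Y\right)$ ($R{\left(Y,q \right)} = \left(2 + Y\right) q = q \left(2 + Y\right)$)
$u{\left(o,k \right)} = 8 o$ ($u{\left(o,k \right)} = - 2 o \left(-4\right) = 8 o$)
$2016551 - \sqrt{R{\left(-928,59 \right)} - \left(-642912 + u{\left(-152,-118 \right)}\right)} = 2016551 - \sqrt{59 \left(2 - 928\right) + \left(642912 - 8 \left(-152\right)\right)} = 2016551 - \sqrt{59 \left(-926\right) + \left(642912 - -1216\right)} = 2016551 - \sqrt{-54634 + \left(642912 + 1216\right)} = 2016551 - \sqrt{-54634 + 644128} = 2016551 - \sqrt{589494}$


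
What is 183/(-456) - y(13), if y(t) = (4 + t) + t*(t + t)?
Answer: -54021/152 ≈ -355.40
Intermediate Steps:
y(t) = 4 + t + 2*t**2 (y(t) = (4 + t) + t*(2*t) = (4 + t) + 2*t**2 = 4 + t + 2*t**2)
183/(-456) - y(13) = 183/(-456) - (4 + 13 + 2*13**2) = 183*(-1/456) - (4 + 13 + 2*169) = -61/152 - (4 + 13 + 338) = -61/152 - 1*355 = -61/152 - 355 = -54021/152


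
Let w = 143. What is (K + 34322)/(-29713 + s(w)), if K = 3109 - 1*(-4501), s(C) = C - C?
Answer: -41932/29713 ≈ -1.4112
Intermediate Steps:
s(C) = 0
K = 7610 (K = 3109 + 4501 = 7610)
(K + 34322)/(-29713 + s(w)) = (7610 + 34322)/(-29713 + 0) = 41932/(-29713) = 41932*(-1/29713) = -41932/29713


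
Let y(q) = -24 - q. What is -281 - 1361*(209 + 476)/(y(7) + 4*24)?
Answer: -190110/13 ≈ -14624.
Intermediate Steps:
-281 - 1361*(209 + 476)/(y(7) + 4*24) = -281 - 1361*(209 + 476)/((-24 - 1*7) + 4*24) = -281 - 932285/((-24 - 7) + 96) = -281 - 932285/(-31 + 96) = -281 - 932285/65 = -281 - 1361*137/13 = -281 - 186457/13 = -190110/13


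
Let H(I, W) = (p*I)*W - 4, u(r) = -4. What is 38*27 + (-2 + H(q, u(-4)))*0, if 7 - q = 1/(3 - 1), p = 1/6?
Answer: 1026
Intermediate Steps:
p = ⅙ ≈ 0.16667
q = 13/2 (q = 7 - 1/(3 - 1) = 7 - 1/2 = 7 - 1*½ = 7 - ½ = 13/2 ≈ 6.5000)
H(I, W) = -4 + I*W/6 (H(I, W) = (I/6)*W - 4 = I*W/6 - 4 = -4 + I*W/6)
38*27 + (-2 + H(q, u(-4)))*0 = 38*27 + (-2 + (-4 + (⅙)*(13/2)*(-4)))*0 = 1026 + (-2 + (-4 - 13/3))*0 = 1026 + (-2 - 25/3)*0 = 1026 - 31/3*0 = 1026 + 0 = 1026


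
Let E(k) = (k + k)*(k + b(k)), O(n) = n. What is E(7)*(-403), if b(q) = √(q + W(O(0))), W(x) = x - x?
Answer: -39494 - 5642*√7 ≈ -54421.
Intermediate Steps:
W(x) = 0
b(q) = √q (b(q) = √(q + 0) = √q)
E(k) = 2*k*(k + √k) (E(k) = (k + k)*(k + √k) = (2*k)*(k + √k) = 2*k*(k + √k))
E(7)*(-403) = (2*7*(7 + √7))*(-403) = (98 + 14*√7)*(-403) = -39494 - 5642*√7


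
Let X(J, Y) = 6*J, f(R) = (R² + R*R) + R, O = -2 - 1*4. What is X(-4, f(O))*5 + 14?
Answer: -106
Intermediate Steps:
O = -6 (O = -2 - 4 = -6)
f(R) = R + 2*R² (f(R) = (R² + R²) + R = 2*R² + R = R + 2*R²)
X(-4, f(O))*5 + 14 = (6*(-4))*5 + 14 = -24*5 + 14 = -120 + 14 = -106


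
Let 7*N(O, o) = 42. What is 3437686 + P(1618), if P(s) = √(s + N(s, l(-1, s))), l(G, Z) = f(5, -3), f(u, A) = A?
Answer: 3437686 + 2*√406 ≈ 3.4377e+6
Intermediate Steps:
l(G, Z) = -3
N(O, o) = 6 (N(O, o) = (⅐)*42 = 6)
P(s) = √(6 + s) (P(s) = √(s + 6) = √(6 + s))
3437686 + P(1618) = 3437686 + √(6 + 1618) = 3437686 + √1624 = 3437686 + 2*√406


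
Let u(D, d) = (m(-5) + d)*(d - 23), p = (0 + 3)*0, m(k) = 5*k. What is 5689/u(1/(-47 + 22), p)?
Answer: 5689/575 ≈ 9.8939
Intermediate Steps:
p = 0 (p = 3*0 = 0)
u(D, d) = (-25 + d)*(-23 + d) (u(D, d) = (5*(-5) + d)*(d - 23) = (-25 + d)*(-23 + d))
5689/u(1/(-47 + 22), p) = 5689/(575 + 0**2 - 48*0) = 5689/(575 + 0 + 0) = 5689/575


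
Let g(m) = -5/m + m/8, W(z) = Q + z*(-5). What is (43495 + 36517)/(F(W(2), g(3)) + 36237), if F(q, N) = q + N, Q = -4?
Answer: 1920288/869321 ≈ 2.2090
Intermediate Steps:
W(z) = -4 - 5*z (W(z) = -4 + z*(-5) = -4 - 5*z)
g(m) = -5/m + m/8 (g(m) = -5/m + m*(⅛) = -5/m + m/8)
F(q, N) = N + q
(43495 + 36517)/(F(W(2), g(3)) + 36237) = (43495 + 36517)/(((-5/3 + (⅛)*3) + (-4 - 5*2)) + 36237) = 80012/(((-5*⅓ + 3/8) + (-4 - 10)) + 36237) = 80012/(((-5/3 + 3/8) - 14) + 36237) = 80012/((-31/24 - 14) + 36237) = 80012/(-367/24 + 36237) = 80012/(869321/24) = 80012*(24/869321) = 1920288/869321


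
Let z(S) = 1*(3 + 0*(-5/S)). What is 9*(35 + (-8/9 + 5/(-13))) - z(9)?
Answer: 3907/13 ≈ 300.54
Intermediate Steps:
z(S) = 3 (z(S) = 1*(3 + 0) = 1*3 = 3)
9*(35 + (-8/9 + 5/(-13))) - z(9) = 9*(35 + (-8/9 + 5/(-13))) - 1*3 = 9*(35 + (-8*1/9 + 5*(-1/13))) - 3 = 9*(35 + (-8/9 - 5/13)) - 3 = 9*(35 - 149/117) - 3 = 9*(3946/117) - 3 = 3946/13 - 3 = 3907/13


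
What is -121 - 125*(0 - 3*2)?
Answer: 629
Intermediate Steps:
-121 - 125*(0 - 3*2) = -121 - 125*(0 - 6) = -121 - 125*(-6) = -121 + 750 = 629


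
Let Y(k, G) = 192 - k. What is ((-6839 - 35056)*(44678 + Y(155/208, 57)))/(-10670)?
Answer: 78199573095/443872 ≈ 1.7618e+5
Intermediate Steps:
((-6839 - 35056)*(44678 + Y(155/208, 57)))/(-10670) = ((-6839 - 35056)*(44678 + (192 - 155/208)))/(-10670) = -41895*(44678 + (192 - 155/208))*(-1/10670) = -41895*(44678 + 39781/208)*(-1/10670) = -41895*9332805/208*(-1/10670) = -390997865475/208*(-1/10670) = 78199573095/443872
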